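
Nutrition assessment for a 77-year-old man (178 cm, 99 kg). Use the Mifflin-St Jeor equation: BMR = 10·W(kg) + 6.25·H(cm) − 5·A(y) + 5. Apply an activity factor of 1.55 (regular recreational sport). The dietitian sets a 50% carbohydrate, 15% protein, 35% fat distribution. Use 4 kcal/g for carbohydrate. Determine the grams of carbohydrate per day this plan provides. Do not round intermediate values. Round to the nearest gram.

334 g/day

Mifflin-St Jeor (male): BMR = 10(99) + 6.25(178) − 5(77) + 5 = 990 + 1112.5 − 385 + 5 = 1722.5 kcal/day.
TEE = 1722.5 × 1.55 = 2669.875 kcal/day.
Carbohydrate energy = 50% × 2669.875 = 1334.9375 kcal.
Carbohydrate = 1334.9375 ÷ 4 kcal/g = 333.7344 g.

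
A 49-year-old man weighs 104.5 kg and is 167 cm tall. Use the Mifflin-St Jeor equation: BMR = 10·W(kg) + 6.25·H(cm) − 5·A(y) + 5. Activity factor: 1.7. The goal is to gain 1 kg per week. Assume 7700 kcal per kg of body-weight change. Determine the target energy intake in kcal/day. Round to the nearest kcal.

Mifflin-St Jeor (male): BMR = 10(104.5) + 6.25(167) − 5(49) + 5 = 1045 + 1043.75 − 245 + 5 = 1848.75 kcal/day.
TEE = 1848.75 × 1.7 = 3142.875 kcal/day.
Required daily surplus = 1 × 7700 ÷ 7 = 1100 kcal/day.
Target intake = 3142.875 + 1100 = 4242.875 kcal/day.

4243 kcal/day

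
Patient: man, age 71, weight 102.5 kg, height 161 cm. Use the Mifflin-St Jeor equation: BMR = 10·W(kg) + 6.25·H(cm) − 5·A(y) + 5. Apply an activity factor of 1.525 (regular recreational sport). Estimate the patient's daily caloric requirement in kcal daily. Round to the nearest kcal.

2564 kcal daily

Mifflin-St Jeor (male): BMR = 10(102.5) + 6.25(161) − 5(71) + 5 = 1025 + 1006.25 − 355 + 5 = 1681.25 kcal/day.
TEE = BMR × activity factor = 1681.25 × 1.525 = 2563.9063 kcal/day.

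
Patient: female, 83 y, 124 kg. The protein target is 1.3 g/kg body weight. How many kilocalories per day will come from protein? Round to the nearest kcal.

645 kcal/day

Protein = 1.3 g/kg × 124 kg = 161.2 g/day.
Protein energy = 161.2 g × 4 kcal/g = 644.8 kcal/day.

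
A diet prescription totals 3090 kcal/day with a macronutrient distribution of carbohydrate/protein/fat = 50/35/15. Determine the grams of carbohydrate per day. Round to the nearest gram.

386 g/day

Carbohydrate energy = 50% × 3090 = 1545 kcal.
At 4 kcal/g: 1545 ÷ 4 = 386.25 g.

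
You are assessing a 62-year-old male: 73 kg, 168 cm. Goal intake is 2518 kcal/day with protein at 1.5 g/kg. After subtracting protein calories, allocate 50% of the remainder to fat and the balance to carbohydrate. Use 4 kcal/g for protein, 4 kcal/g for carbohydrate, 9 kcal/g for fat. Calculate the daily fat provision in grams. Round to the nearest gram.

Protein = 1.5 × 73 = 109.5 g → 109.5 × 4 = 438 kcal.
Non-protein calories = 2518 − 438 = 2080 kcal.
Fat: 50% × 2080 = 1040 kcal; carbohydrate: 1040 kcal.
Fat: 1040 kcal ÷ 9 kcal/g = 115.5556 g.

116 g/day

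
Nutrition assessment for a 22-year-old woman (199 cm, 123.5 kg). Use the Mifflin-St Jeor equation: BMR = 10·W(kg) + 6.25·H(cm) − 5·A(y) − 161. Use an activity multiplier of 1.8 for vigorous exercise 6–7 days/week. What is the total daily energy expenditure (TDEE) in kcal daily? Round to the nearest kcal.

Mifflin-St Jeor (female): BMR = 10(123.5) + 6.25(199) − 5(22) − 161 = 1235 + 1243.75 − 110 − 161 = 2207.75 kcal/day.
TEE = BMR × activity factor = 2207.75 × 1.8 = 3973.95 kcal/day.

3974 kcal daily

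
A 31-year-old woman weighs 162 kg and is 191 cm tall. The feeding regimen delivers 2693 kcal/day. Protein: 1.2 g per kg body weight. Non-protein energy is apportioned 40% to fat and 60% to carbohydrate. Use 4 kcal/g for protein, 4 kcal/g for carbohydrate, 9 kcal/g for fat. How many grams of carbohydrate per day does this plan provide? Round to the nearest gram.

Protein = 1.2 × 162 = 194.4 g → 194.4 × 4 = 777.6 kcal.
Non-protein calories = 2693 − 777.6 = 1915.4 kcal.
Fat: 40% × 1915.4 = 766.16 kcal; carbohydrate: 1149.24 kcal.
Carbohydrate: 1149.24 kcal ÷ 4 kcal/g = 287.31 g.

287 g/day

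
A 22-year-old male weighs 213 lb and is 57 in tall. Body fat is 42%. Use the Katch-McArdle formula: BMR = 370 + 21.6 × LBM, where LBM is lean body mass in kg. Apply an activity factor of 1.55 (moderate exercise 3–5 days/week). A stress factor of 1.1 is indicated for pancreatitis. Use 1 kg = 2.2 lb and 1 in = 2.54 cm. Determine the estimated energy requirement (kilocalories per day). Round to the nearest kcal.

Convert to metric: weight = 213 ÷ 2.2 = 96.8182 kg; height = 57 × 2.54 = 144.78 cm.
LBM = 96.8182 × (1 − 0.42) = 56.1545 kg. Katch-McArdle: BMR = 370 + 21.6 × 56.1545 = 1582.9382 kcal/day.
TEE = BMR × activity factor = 1582.9382 × 1.55 = 2453.5542 kcal/day.
Apply stress factor: 2453.5542 × 1.1 = 2698.9096 kcal/day.

2699 kilocalories per day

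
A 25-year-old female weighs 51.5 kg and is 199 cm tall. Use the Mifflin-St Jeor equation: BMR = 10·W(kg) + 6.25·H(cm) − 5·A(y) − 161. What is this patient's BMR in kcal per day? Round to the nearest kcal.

Mifflin-St Jeor (female): BMR = 10(51.5) + 6.25(199) − 5(25) − 161 = 515 + 1243.75 − 125 − 161 = 1472.75 kcal/day.

1473 kcal per day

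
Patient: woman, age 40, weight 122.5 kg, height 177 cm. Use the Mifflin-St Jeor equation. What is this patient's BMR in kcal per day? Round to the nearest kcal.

1970 kcal per day

Mifflin-St Jeor (female): BMR = 10(122.5) + 6.25(177) − 5(40) − 161 = 1225 + 1106.25 − 200 − 161 = 1970.25 kcal/day.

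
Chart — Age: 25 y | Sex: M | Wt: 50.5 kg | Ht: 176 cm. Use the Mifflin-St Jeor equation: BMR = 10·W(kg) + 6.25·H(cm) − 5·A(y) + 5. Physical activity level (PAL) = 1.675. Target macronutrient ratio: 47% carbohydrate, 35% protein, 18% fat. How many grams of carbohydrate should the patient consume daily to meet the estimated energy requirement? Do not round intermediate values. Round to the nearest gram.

Mifflin-St Jeor (male): BMR = 10(50.5) + 6.25(176) − 5(25) + 5 = 505 + 1100 − 125 + 5 = 1485 kcal/day.
TEE = 1485 × 1.675 = 2487.375 kcal/day.
Carbohydrate energy = 47% × 2487.375 = 1169.0663 kcal.
Carbohydrate = 1169.0663 ÷ 4 kcal/g = 292.2666 g.

292 g/day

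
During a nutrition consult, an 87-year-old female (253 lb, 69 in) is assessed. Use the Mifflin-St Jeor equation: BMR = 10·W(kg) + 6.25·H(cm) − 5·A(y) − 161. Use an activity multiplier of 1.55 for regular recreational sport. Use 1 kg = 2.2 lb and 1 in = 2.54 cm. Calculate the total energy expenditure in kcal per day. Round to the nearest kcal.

2557 kcal per day

Convert to metric: weight = 253 ÷ 2.2 = 115 kg; height = 69 × 2.54 = 175.26 cm.
Mifflin-St Jeor (female): BMR = 10(115) + 6.25(175.26) − 5(87) − 161 = 1150 + 1095.375 − 435 − 161 = 1649.375 kcal/day.
TEE = BMR × activity factor = 1649.375 × 1.55 = 2556.5313 kcal/day.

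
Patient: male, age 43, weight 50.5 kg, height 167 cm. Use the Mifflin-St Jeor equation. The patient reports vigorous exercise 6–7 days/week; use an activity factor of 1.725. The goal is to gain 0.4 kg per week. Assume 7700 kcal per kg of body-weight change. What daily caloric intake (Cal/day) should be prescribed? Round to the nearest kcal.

Mifflin-St Jeor (male): BMR = 10(50.5) + 6.25(167) − 5(43) + 5 = 505 + 1043.75 − 215 + 5 = 1338.75 kcal/day.
TEE = 1338.75 × 1.725 = 2309.3438 kcal/day.
Required daily surplus = 0.4 × 7700 ÷ 7 = 440 kcal/day.
Target intake = 2309.3438 + 440 = 2749.3438 kcal/day.

2749 Cal/day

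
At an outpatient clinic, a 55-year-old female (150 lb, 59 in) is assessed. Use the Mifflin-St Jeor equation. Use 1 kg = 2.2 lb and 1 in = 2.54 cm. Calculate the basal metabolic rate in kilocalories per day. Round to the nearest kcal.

1182 kilocalories per day

Convert to metric: weight = 150 ÷ 2.2 = 68.1818 kg; height = 59 × 2.54 = 149.86 cm.
Mifflin-St Jeor (female): BMR = 10(68.1818) + 6.25(149.86) − 5(55) − 161 = 681.8182 + 936.625 − 275 − 161 = 1182.4432 kcal/day.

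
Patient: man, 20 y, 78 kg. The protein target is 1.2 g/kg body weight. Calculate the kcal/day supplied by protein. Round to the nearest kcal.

Protein = 1.2 g/kg × 78 kg = 93.6 g/day.
Protein energy = 93.6 g × 4 kcal/g = 374.4 kcal/day.

374 kcal/day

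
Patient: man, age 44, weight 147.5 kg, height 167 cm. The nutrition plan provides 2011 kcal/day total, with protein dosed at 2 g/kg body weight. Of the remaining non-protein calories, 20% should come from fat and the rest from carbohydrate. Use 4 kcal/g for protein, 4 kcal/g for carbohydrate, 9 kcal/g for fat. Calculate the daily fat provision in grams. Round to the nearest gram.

Protein = 2 × 147.5 = 295 g → 295 × 4 = 1180 kcal.
Non-protein calories = 2011 − 1180 = 831 kcal.
Fat: 20% × 831 = 166.2 kcal; carbohydrate: 664.8 kcal.
Fat: 166.2 kcal ÷ 9 kcal/g = 18.4667 g.

18 g/day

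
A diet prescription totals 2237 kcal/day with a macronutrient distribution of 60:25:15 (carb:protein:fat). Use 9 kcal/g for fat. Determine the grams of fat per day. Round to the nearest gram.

Fat energy = 15% × 2237 = 335.55 kcal.
At 9 kcal/g: 335.55 ÷ 9 = 37.2833 g.

37 g/day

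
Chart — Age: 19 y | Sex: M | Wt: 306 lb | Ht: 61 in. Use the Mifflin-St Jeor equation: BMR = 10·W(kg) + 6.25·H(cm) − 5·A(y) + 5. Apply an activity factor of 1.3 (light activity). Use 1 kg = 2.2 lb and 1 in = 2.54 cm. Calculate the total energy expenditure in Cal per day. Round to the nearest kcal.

Convert to metric: weight = 306 ÷ 2.2 = 139.0909 kg; height = 61 × 2.54 = 154.94 cm.
Mifflin-St Jeor (male): BMR = 10(139.0909) + 6.25(154.94) − 5(19) + 5 = 1390.9091 + 968.375 − 95 + 5 = 2269.2841 kcal/day.
TEE = BMR × activity factor = 2269.2841 × 1.3 = 2950.0693 kcal/day.

2950 Cal per day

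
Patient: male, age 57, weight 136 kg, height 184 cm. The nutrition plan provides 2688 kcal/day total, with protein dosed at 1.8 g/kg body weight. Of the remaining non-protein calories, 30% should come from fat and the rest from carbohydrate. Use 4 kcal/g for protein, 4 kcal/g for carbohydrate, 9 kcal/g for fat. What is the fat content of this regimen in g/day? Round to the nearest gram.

Protein = 1.8 × 136 = 244.8 g → 244.8 × 4 = 979.2 kcal.
Non-protein calories = 2688 − 979.2 = 1708.8 kcal.
Fat: 30% × 1708.8 = 512.64 kcal; carbohydrate: 1196.16 kcal.
Fat: 512.64 kcal ÷ 9 kcal/g = 56.96 g.

57 g/day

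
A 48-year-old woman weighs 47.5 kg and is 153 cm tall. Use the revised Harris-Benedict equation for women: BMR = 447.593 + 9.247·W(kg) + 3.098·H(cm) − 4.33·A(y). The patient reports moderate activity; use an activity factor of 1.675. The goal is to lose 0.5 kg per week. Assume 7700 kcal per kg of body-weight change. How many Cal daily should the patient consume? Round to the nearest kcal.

Harris-Benedict: BMR = 447.593 + 9.247(47.5) + 3.098(153) − 4.33(48) = 1152.9795 kcal/day.
TEE = 1152.9795 × 1.675 = 1931.2407 kcal/day.
Required daily deficit = 0.5 × 7700 ÷ 7 = 550 kcal/day.
Target intake = 1931.2407 − 550 = 1381.2407 kcal/day.

1381 Cal daily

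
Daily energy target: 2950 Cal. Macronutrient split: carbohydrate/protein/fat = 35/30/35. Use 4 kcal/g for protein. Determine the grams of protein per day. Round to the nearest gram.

Protein energy = 30% × 2950 = 885 kcal.
At 4 kcal/g: 885 ÷ 4 = 221.25 g.

221 g/day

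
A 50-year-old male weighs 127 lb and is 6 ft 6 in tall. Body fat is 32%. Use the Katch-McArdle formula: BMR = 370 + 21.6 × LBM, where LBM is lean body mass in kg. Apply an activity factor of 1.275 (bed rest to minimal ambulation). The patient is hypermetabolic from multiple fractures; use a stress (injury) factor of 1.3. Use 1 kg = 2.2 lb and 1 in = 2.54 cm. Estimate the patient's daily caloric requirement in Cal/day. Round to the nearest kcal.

2019 Cal/day

Convert to metric: weight = 127 ÷ 2.2 = 57.7273 kg; height = (6×12 + 6) × 2.54 = 78 × 2.54 = 198.12 cm.
LBM = 57.7273 × (1 − 0.32) = 39.2545 kg. Katch-McArdle: BMR = 370 + 21.6 × 39.2545 = 1217.8982 kcal/day.
TEE = BMR × activity factor = 1217.8982 × 1.275 = 1552.8202 kcal/day.
Apply stress factor: 1552.8202 × 1.3 = 2018.6662 kcal/day.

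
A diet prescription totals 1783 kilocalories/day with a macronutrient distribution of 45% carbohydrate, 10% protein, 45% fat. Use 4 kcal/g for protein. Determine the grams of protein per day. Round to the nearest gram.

Protein energy = 10% × 1783 = 178.3 kcal.
At 4 kcal/g: 178.3 ÷ 4 = 44.575 g.

45 g/day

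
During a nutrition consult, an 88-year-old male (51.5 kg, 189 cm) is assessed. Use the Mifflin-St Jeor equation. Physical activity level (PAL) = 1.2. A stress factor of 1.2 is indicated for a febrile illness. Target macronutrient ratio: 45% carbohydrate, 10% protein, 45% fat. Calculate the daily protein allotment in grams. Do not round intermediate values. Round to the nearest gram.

Mifflin-St Jeor (male): BMR = 10(51.5) + 6.25(189) − 5(88) + 5 = 515 + 1181.25 − 440 + 5 = 1261.25 kcal/day.
TEE = 1261.25 × 1.2 = 1513.5 kcal/day.
With stress factor 1.2: 1513.5 × 1.2 = 1816.2 kcal/day.
Protein energy = 10% × 1816.2 = 181.62 kcal.
Protein = 181.62 ÷ 4 kcal/g = 45.405 g.

45 g/day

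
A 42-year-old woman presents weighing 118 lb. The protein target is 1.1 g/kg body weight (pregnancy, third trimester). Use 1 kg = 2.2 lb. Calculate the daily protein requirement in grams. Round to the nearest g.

59 g/day

Weight in kg = 118 ÷ 2.2 = 53.6364 kg.
Protein = 1.1 g/kg × 53.6364 kg = 59 g/day.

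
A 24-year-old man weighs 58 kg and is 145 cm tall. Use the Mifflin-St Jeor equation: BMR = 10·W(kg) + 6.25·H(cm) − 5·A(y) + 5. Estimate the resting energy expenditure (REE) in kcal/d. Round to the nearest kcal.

Mifflin-St Jeor (male): BMR = 10(58) + 6.25(145) − 5(24) + 5 = 580 + 906.25 − 120 + 5 = 1371.25 kcal/day.

1371 kcal/d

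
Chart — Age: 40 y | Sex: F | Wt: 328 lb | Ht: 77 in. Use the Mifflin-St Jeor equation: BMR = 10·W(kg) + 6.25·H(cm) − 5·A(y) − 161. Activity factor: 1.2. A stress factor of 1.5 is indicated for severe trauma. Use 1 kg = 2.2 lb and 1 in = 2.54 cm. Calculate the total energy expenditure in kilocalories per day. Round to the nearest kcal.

4234 kilocalories per day

Convert to metric: weight = 328 ÷ 2.2 = 149.0909 kg; height = 77 × 2.54 = 195.58 cm.
Mifflin-St Jeor (female): BMR = 10(149.0909) + 6.25(195.58) − 5(40) − 161 = 1490.9091 + 1222.375 − 200 − 161 = 2352.2841 kcal/day.
TEE = BMR × activity factor = 2352.2841 × 1.2 = 2822.7409 kcal/day.
Apply stress factor: 2822.7409 × 1.5 = 4234.1114 kcal/day.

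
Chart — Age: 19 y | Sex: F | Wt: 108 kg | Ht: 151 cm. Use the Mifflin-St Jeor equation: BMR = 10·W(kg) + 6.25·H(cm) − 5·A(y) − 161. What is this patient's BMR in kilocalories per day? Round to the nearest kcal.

1768 kilocalories per day

Mifflin-St Jeor (female): BMR = 10(108) + 6.25(151) − 5(19) − 161 = 1080 + 943.75 − 95 − 161 = 1767.75 kcal/day.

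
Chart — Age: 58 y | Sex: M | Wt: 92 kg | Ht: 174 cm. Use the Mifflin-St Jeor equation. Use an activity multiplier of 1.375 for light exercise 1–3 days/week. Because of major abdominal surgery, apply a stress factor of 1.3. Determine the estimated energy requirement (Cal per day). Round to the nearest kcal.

3079 Cal per day

Mifflin-St Jeor (male): BMR = 10(92) + 6.25(174) − 5(58) + 5 = 920 + 1087.5 − 290 + 5 = 1722.5 kcal/day.
TEE = BMR × activity factor = 1722.5 × 1.375 = 2368.4375 kcal/day.
Apply stress factor: 2368.4375 × 1.3 = 3078.9688 kcal/day.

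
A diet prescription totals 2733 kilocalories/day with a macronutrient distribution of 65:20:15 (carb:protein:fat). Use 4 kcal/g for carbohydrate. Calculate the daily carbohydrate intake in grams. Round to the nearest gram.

Carbohydrate energy = 65% × 2733 = 1776.45 kcal.
At 4 kcal/g: 1776.45 ÷ 4 = 444.1125 g.

444 g/day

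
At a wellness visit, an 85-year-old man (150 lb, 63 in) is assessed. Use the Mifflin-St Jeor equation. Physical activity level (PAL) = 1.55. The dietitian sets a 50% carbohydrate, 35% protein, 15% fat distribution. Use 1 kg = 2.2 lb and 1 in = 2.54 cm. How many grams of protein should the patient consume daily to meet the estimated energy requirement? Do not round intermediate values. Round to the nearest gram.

171 g/day

Convert to metric: weight = 150 ÷ 2.2 = 68.1818 kg; height = 63 × 2.54 = 160.02 cm.
Mifflin-St Jeor (male): BMR = 10(68.1818) + 6.25(160.02) − 5(85) + 5 = 681.8182 + 1000.125 − 425 + 5 = 1261.9432 kcal/day.
TEE = 1261.9432 × 1.55 = 1956.0119 kcal/day.
Protein energy = 35% × 1956.0119 = 684.6042 kcal.
Protein = 684.6042 ÷ 4 kcal/g = 171.151 g.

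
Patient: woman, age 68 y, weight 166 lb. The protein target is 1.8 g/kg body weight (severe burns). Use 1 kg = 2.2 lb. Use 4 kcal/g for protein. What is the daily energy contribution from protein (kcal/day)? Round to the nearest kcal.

Weight in kg = 166 ÷ 2.2 = 75.4545 kg.
Protein = 1.8 g/kg × 75.4545 kg = 135.8182 g/day.
Protein energy = 135.8182 g × 4 kcal/g = 543.2727 kcal/day.

543 kcal/day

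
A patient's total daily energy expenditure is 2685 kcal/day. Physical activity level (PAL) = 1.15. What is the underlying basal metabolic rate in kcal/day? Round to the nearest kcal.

BMR = TEE ÷ activity factor = 2685 ÷ 1.15 = 2334.7826 kcal/day.

2335 kcal/day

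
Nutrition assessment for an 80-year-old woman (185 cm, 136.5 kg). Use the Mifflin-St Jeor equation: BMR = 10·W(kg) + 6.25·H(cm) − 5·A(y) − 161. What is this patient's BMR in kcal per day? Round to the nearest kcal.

Mifflin-St Jeor (female): BMR = 10(136.5) + 6.25(185) − 5(80) − 161 = 1365 + 1156.25 − 400 − 161 = 1960.25 kcal/day.

1960 kcal per day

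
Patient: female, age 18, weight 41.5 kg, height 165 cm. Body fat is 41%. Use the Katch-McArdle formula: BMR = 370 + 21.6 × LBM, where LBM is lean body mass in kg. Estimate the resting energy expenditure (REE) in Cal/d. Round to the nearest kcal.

899 Cal/d

LBM = 41.5 × (1 − 0.41) = 24.485 kg. Katch-McArdle: BMR = 370 + 21.6 × 24.485 = 898.876 kcal/day.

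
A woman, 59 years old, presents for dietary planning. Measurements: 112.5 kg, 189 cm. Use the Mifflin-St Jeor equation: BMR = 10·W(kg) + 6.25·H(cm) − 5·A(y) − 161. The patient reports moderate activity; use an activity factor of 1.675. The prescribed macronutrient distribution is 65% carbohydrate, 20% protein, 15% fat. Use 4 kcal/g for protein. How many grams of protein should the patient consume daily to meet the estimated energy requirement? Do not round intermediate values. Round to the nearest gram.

Mifflin-St Jeor (female): BMR = 10(112.5) + 6.25(189) − 5(59) − 161 = 1125 + 1181.25 − 295 − 161 = 1850.25 kcal/day.
TEE = 1850.25 × 1.675 = 3099.1688 kcal/day.
Protein energy = 20% × 3099.1688 = 619.8338 kcal.
Protein = 619.8338 ÷ 4 kcal/g = 154.9584 g.

155 g/day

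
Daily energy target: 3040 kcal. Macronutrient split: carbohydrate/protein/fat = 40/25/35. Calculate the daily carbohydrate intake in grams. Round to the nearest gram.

304 g/day

Carbohydrate energy = 40% × 3040 = 1216 kcal.
At 4 kcal/g: 1216 ÷ 4 = 304 g.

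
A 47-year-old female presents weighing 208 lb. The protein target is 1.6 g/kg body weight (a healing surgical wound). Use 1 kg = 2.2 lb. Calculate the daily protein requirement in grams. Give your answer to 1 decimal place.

151.3 g/day

Weight in kg = 208 ÷ 2.2 = 94.5455 kg.
Protein = 1.6 g/kg × 94.5455 kg = 151.2727 g/day.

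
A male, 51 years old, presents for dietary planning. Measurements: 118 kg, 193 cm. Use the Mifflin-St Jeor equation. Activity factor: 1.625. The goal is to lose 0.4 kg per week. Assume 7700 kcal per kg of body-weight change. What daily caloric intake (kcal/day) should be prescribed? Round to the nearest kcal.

Mifflin-St Jeor (male): BMR = 10(118) + 6.25(193) − 5(51) + 5 = 1180 + 1206.25 − 255 + 5 = 2136.25 kcal/day.
TEE = 2136.25 × 1.625 = 3471.4063 kcal/day.
Required daily deficit = 0.4 × 7700 ÷ 7 = 440 kcal/day.
Target intake = 3471.4063 − 440 = 3031.4063 kcal/day.

3031 kcal/day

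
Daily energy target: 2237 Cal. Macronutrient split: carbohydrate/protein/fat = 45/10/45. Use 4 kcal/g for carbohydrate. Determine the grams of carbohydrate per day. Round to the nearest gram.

252 g/day

Carbohydrate energy = 45% × 2237 = 1006.65 kcal.
At 4 kcal/g: 1006.65 ÷ 4 = 251.6625 g.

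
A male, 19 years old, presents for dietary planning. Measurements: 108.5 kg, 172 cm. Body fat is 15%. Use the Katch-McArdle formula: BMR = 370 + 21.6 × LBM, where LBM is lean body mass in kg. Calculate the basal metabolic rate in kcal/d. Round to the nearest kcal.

2362 kcal/d

LBM = 108.5 × (1 − 0.15) = 92.225 kg. Katch-McArdle: BMR = 370 + 21.6 × 92.225 = 2362.06 kcal/day.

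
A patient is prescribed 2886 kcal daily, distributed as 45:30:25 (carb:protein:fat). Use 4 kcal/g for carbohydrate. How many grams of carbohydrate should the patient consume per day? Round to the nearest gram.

Carbohydrate energy = 45% × 2886 = 1298.7 kcal.
At 4 kcal/g: 1298.7 ÷ 4 = 324.675 g.

325 g/day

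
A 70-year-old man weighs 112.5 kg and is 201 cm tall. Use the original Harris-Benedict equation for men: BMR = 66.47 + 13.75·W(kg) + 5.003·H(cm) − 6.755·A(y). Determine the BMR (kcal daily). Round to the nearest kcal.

Harris-Benedict: BMR = 66.47 + 13.75(112.5) + 5.003(201) − 6.755(70) = 2146.098 kcal/day.

2146 kcal daily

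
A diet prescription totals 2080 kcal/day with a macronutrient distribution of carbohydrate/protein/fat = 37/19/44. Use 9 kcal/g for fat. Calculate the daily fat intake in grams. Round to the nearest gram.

102 g/day

Fat energy = 44% × 2080 = 915.2 kcal.
At 9 kcal/g: 915.2 ÷ 9 = 101.6889 g.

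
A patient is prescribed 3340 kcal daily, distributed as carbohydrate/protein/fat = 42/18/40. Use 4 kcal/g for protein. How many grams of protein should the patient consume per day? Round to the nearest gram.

150 g/day

Protein energy = 18% × 3340 = 601.2 kcal.
At 4 kcal/g: 601.2 ÷ 4 = 150.3 g.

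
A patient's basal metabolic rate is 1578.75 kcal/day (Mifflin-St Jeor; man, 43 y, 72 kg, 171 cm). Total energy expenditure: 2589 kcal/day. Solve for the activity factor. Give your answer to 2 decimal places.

Activity factor = TEE ÷ BMR = 2589 ÷ 1578.75 = 1.64.

1.64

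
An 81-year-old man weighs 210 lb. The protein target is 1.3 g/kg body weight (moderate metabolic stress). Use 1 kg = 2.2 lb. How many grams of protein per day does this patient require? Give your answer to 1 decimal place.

124.1 g/day

Weight in kg = 210 ÷ 2.2 = 95.4545 kg.
Protein = 1.3 g/kg × 95.4545 kg = 124.0909 g/day.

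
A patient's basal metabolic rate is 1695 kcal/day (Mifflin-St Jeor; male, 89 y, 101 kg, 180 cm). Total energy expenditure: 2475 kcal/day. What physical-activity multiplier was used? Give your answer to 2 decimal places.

Activity factor = TEE ÷ BMR = 2475 ÷ 1695 = 1.46.

1.46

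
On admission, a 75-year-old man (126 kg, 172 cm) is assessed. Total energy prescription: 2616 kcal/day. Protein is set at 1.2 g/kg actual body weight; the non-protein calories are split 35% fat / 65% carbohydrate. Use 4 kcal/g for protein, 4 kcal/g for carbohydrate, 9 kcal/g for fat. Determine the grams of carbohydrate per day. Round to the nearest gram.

327 g/day

Protein = 1.2 × 126 = 151.2 g → 151.2 × 4 = 604.8 kcal.
Non-protein calories = 2616 − 604.8 = 2011.2 kcal.
Fat: 35% × 2011.2 = 703.92 kcal; carbohydrate: 1307.28 kcal.
Carbohydrate: 1307.28 kcal ÷ 4 kcal/g = 326.82 g.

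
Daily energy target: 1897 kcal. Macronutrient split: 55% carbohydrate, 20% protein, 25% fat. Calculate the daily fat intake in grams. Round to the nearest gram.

Fat energy = 25% × 1897 = 474.25 kcal.
At 9 kcal/g: 474.25 ÷ 9 = 52.6944 g.

53 g/day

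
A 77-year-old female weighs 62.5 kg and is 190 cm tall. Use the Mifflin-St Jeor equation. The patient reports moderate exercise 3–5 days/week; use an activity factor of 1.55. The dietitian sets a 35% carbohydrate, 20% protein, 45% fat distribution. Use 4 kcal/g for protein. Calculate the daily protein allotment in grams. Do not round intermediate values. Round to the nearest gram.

98 g/day

Mifflin-St Jeor (female): BMR = 10(62.5) + 6.25(190) − 5(77) − 161 = 625 + 1187.5 − 385 − 161 = 1266.5 kcal/day.
TEE = 1266.5 × 1.55 = 1963.075 kcal/day.
Protein energy = 20% × 1963.075 = 392.615 kcal.
Protein = 392.615 ÷ 4 kcal/g = 98.1538 g.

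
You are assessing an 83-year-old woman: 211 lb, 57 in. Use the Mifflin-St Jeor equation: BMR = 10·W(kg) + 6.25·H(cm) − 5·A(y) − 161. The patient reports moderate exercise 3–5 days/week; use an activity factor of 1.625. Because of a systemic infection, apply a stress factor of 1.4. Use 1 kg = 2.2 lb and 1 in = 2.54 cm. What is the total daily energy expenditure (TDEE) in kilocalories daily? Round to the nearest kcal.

Convert to metric: weight = 211 ÷ 2.2 = 95.9091 kg; height = 57 × 2.54 = 144.78 cm.
Mifflin-St Jeor (female): BMR = 10(95.9091) + 6.25(144.78) − 5(83) − 161 = 959.0909 + 904.875 − 415 − 161 = 1287.9659 kcal/day.
TEE = BMR × activity factor = 1287.9659 × 1.625 = 2092.9446 kcal/day.
Apply stress factor: 2092.9446 × 1.4 = 2930.1224 kcal/day.

2930 kilocalories daily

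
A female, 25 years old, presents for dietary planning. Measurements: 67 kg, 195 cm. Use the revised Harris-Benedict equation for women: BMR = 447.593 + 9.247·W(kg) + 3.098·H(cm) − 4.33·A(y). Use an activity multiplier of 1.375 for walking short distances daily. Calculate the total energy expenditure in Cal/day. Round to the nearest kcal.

Harris-Benedict: BMR = 447.593 + 9.247(67) + 3.098(195) − 4.33(25) = 1563.002 kcal/day.
TEE = BMR × activity factor = 1563.002 × 1.375 = 2149.1278 kcal/day.

2149 Cal/day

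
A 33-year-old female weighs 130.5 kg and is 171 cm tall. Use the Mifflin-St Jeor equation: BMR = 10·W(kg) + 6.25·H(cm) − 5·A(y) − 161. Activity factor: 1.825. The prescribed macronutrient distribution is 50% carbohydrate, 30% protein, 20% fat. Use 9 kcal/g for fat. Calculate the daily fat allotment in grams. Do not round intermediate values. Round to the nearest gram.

83 g/day

Mifflin-St Jeor (female): BMR = 10(130.5) + 6.25(171) − 5(33) − 161 = 1305 + 1068.75 − 165 − 161 = 2047.75 kcal/day.
TEE = 2047.75 × 1.825 = 3737.1438 kcal/day.
Fat energy = 20% × 3737.1438 = 747.4288 kcal.
Fat = 747.4288 ÷ 9 kcal/g = 83.0476 g.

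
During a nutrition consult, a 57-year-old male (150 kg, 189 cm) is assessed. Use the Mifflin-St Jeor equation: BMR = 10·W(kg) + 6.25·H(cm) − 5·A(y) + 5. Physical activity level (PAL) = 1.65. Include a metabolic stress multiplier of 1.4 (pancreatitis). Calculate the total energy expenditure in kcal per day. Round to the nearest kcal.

Mifflin-St Jeor (male): BMR = 10(150) + 6.25(189) − 5(57) + 5 = 1500 + 1181.25 − 285 + 5 = 2401.25 kcal/day.
TEE = BMR × activity factor = 2401.25 × 1.65 = 3962.0625 kcal/day.
Apply stress factor: 3962.0625 × 1.4 = 5546.8875 kcal/day.

5547 kcal per day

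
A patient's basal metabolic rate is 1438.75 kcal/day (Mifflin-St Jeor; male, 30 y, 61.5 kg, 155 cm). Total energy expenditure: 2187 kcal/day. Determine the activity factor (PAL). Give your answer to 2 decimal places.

Activity factor = TEE ÷ BMR = 2187 ÷ 1438.75 = 1.52.

1.52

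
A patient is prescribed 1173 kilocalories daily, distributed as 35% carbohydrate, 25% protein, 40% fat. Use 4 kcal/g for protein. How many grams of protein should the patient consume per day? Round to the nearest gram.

73 g/day

Protein energy = 25% × 1173 = 293.25 kcal.
At 4 kcal/g: 293.25 ÷ 4 = 73.3125 g.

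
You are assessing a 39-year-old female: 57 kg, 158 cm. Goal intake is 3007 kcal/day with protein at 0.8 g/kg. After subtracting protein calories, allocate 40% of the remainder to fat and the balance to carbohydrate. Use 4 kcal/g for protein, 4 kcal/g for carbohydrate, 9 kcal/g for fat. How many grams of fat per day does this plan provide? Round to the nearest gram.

126 g/day

Protein = 0.8 × 57 = 45.6 g → 45.6 × 4 = 182.4 kcal.
Non-protein calories = 3007 − 182.4 = 2824.6 kcal.
Fat: 40% × 2824.6 = 1129.84 kcal; carbohydrate: 1694.76 kcal.
Fat: 1129.84 kcal ÷ 9 kcal/g = 125.5378 g.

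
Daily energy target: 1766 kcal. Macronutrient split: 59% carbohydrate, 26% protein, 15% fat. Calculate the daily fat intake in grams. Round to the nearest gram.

Fat energy = 15% × 1766 = 264.9 kcal.
At 9 kcal/g: 264.9 ÷ 9 = 29.4333 g.

29 g/day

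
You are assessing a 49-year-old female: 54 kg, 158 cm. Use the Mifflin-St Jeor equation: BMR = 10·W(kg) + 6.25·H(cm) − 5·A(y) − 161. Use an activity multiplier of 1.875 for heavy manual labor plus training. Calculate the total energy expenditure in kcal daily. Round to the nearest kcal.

Mifflin-St Jeor (female): BMR = 10(54) + 6.25(158) − 5(49) − 161 = 540 + 987.5 − 245 − 161 = 1121.5 kcal/day.
TEE = BMR × activity factor = 1121.5 × 1.875 = 2102.8125 kcal/day.

2103 kcal daily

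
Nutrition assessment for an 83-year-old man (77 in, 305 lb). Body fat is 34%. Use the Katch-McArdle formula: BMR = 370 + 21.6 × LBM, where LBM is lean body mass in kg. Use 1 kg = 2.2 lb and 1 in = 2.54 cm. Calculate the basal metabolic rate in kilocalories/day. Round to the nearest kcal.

2346 kilocalories/day

Convert to metric: weight = 305 ÷ 2.2 = 138.6364 kg; height = 77 × 2.54 = 195.58 cm.
LBM = 138.6364 × (1 − 0.34) = 91.5 kg. Katch-McArdle: BMR = 370 + 21.6 × 91.5 = 2346.4 kcal/day.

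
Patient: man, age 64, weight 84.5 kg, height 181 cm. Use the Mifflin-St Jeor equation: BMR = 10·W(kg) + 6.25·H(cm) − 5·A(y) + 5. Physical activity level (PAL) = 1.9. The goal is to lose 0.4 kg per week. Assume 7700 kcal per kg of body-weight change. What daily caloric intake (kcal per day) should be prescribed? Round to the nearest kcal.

2716 kcal per day

Mifflin-St Jeor (male): BMR = 10(84.5) + 6.25(181) − 5(64) + 5 = 845 + 1131.25 − 320 + 5 = 1661.25 kcal/day.
TEE = 1661.25 × 1.9 = 3156.375 kcal/day.
Required daily deficit = 0.4 × 7700 ÷ 7 = 440 kcal/day.
Target intake = 3156.375 − 440 = 2716.375 kcal/day.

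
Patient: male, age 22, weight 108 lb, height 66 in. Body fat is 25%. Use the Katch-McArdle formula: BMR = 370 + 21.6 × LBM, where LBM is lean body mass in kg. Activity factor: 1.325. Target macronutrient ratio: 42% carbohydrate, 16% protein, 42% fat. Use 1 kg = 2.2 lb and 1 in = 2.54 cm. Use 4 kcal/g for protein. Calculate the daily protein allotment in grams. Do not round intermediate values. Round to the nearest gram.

62 g/day

Convert to metric: weight = 108 ÷ 2.2 = 49.0909 kg; height = 66 × 2.54 = 167.64 cm.
LBM = 49.0909 × (1 − 0.25) = 36.8182 kg. Katch-McArdle: BMR = 370 + 21.6 × 36.8182 = 1165.2727 kcal/day.
TEE = 1165.2727 × 1.325 = 1543.9864 kcal/day.
Protein energy = 16% × 1543.9864 = 247.0378 kcal.
Protein = 247.0378 ÷ 4 kcal/g = 61.7595 g.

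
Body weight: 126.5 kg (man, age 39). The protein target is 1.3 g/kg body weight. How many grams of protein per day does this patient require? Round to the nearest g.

Protein = 1.3 g/kg × 126.5 kg = 164.45 g/day.

164 g/day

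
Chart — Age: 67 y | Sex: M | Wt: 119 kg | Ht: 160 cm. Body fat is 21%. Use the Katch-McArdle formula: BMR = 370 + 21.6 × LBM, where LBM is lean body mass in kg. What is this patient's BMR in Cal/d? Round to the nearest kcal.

2401 Cal/d

LBM = 119 × (1 − 0.21) = 94.01 kg. Katch-McArdle: BMR = 370 + 21.6 × 94.01 = 2400.616 kcal/day.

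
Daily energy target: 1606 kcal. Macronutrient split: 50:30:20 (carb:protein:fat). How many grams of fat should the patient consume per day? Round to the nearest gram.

Fat energy = 20% × 1606 = 321.2 kcal.
At 9 kcal/g: 321.2 ÷ 9 = 35.6889 g.

36 g/day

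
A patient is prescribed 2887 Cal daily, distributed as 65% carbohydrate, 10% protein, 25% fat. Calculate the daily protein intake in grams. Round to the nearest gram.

72 g/day

Protein energy = 10% × 2887 = 288.7 kcal.
At 4 kcal/g: 288.7 ÷ 4 = 72.175 g.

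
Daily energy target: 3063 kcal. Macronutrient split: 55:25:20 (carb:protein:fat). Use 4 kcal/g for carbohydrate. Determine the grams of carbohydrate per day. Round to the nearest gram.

Carbohydrate energy = 55% × 3063 = 1684.65 kcal.
At 4 kcal/g: 1684.65 ÷ 4 = 421.1625 g.

421 g/day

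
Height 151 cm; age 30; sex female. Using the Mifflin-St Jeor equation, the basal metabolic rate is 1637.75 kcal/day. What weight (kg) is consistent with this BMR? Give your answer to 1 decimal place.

100.5 kg

1637.75 = 10·W + 6.25(151) − 5(30) − 161
10·W = 1637.75 − 632.75 = 1005, so W = 100.5 kg.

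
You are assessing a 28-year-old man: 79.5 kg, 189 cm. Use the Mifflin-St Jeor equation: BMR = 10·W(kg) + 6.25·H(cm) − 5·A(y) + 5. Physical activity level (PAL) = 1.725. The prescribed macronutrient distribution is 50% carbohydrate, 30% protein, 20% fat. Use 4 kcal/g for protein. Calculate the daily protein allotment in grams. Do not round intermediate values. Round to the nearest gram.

Mifflin-St Jeor (male): BMR = 10(79.5) + 6.25(189) − 5(28) + 5 = 795 + 1181.25 − 140 + 5 = 1841.25 kcal/day.
TEE = 1841.25 × 1.725 = 3176.1563 kcal/day.
Protein energy = 30% × 3176.1563 = 952.8469 kcal.
Protein = 952.8469 ÷ 4 kcal/g = 238.2117 g.

238 g/day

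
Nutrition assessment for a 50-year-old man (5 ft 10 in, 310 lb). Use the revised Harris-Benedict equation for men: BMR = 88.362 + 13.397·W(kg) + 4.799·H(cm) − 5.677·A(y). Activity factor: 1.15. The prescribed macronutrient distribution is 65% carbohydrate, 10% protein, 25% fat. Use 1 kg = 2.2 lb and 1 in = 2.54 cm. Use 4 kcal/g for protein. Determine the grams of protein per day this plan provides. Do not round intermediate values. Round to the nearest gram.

Convert to metric: weight = 310 ÷ 2.2 = 140.9091 kg; height = (5×12 + 10) × 2.54 = 70 × 2.54 = 177.8 cm.
Harris-Benedict: BMR = 88.362 + 13.397(140.9091) + 4.799(177.8) − 5.677(50) = 2545.5333 kcal/day.
TEE = 2545.5333 × 1.15 = 2927.3633 kcal/day.
Protein energy = 10% × 2927.3633 = 292.7363 kcal.
Protein = 292.7363 ÷ 4 kcal/g = 73.1841 g.

73 g/day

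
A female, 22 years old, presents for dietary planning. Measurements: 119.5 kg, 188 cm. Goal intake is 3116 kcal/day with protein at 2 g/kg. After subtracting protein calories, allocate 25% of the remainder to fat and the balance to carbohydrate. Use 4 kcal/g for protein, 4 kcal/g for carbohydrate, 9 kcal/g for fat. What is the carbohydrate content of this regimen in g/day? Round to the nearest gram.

Protein = 2 × 119.5 = 239 g → 239 × 4 = 956 kcal.
Non-protein calories = 3116 − 956 = 2160 kcal.
Fat: 25% × 2160 = 540 kcal; carbohydrate: 1620 kcal.
Carbohydrate: 1620 kcal ÷ 4 kcal/g = 405 g.

405 g/day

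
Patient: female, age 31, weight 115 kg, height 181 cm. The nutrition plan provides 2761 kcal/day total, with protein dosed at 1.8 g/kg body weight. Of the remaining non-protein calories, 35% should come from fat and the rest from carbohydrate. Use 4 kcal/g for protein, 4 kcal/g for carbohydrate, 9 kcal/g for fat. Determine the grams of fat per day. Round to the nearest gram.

Protein = 1.8 × 115 = 207 g → 207 × 4 = 828 kcal.
Non-protein calories = 2761 − 828 = 1933 kcal.
Fat: 35% × 1933 = 676.55 kcal; carbohydrate: 1256.45 kcal.
Fat: 676.55 kcal ÷ 9 kcal/g = 75.1722 g.

75 g/day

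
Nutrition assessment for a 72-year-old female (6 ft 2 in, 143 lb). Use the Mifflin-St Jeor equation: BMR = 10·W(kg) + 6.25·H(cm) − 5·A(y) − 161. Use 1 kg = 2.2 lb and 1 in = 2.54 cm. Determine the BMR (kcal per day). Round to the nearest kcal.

Convert to metric: weight = 143 ÷ 2.2 = 65 kg; height = (6×12 + 2) × 2.54 = 74 × 2.54 = 187.96 cm.
Mifflin-St Jeor (female): BMR = 10(65) + 6.25(187.96) − 5(72) − 161 = 650 + 1174.75 − 360 − 161 = 1303.75 kcal/day.

1304 kcal per day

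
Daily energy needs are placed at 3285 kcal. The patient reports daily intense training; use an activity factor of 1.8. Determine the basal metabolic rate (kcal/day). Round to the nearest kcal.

BMR = TEE ÷ activity factor = 3285 ÷ 1.8 = 1825 kcal/day.

1825 kcal/day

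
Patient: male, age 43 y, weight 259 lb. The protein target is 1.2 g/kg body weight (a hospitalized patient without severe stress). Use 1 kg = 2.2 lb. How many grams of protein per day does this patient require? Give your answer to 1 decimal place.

Weight in kg = 259 ÷ 2.2 = 117.7273 kg.
Protein = 1.2 g/kg × 117.7273 kg = 141.2727 g/day.

141.3 g/day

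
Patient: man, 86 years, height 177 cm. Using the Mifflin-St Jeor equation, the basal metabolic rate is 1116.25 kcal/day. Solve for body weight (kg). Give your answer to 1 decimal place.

1116.25 = 10·W + 6.25(177) − 5(86) + 5
10·W = 1116.25 − 681.25 = 435, so W = 43.5 kg.

43.5 kg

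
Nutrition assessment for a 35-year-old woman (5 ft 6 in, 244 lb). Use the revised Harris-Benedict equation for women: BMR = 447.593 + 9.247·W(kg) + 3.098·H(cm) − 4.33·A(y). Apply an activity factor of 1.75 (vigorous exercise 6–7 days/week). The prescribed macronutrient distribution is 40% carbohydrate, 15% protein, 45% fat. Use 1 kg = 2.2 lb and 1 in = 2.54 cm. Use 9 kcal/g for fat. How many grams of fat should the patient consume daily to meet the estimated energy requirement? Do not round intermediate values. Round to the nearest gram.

161 g/day

Convert to metric: weight = 244 ÷ 2.2 = 110.9091 kg; height = (5×12 + 6) × 2.54 = 66 × 2.54 = 167.64 cm.
Harris-Benedict: BMR = 447.593 + 9.247(110.9091) + 3.098(167.64) − 4.33(35) = 1840.9681 kcal/day.
TEE = 1840.9681 × 1.75 = 3221.6941 kcal/day.
Fat energy = 45% × 3221.6941 = 1449.7624 kcal.
Fat = 1449.7624 ÷ 9 kcal/g = 161.0847 g.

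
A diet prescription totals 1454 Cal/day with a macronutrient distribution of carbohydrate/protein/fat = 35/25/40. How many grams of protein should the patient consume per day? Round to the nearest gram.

Protein energy = 25% × 1454 = 363.5 kcal.
At 4 kcal/g: 363.5 ÷ 4 = 90.875 g.

91 g/day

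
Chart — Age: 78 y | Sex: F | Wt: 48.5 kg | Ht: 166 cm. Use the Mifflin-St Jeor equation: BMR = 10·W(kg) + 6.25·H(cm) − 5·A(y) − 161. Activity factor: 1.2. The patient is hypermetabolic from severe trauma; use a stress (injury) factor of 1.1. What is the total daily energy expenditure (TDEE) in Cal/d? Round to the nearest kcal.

1282 Cal/d

Mifflin-St Jeor (female): BMR = 10(48.5) + 6.25(166) − 5(78) − 161 = 485 + 1037.5 − 390 − 161 = 971.5 kcal/day.
TEE = BMR × activity factor = 971.5 × 1.2 = 1165.8 kcal/day.
Apply stress factor: 1165.8 × 1.1 = 1282.38 kcal/day.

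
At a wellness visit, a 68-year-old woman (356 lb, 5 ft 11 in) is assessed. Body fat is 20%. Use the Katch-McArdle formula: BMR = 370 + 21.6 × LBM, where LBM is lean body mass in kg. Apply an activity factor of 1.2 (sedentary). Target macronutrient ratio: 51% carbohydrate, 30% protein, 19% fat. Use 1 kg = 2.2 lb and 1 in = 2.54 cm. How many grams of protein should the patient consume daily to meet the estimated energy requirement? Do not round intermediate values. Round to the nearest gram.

285 g/day

Convert to metric: weight = 356 ÷ 2.2 = 161.8182 kg; height = (5×12 + 11) × 2.54 = 71 × 2.54 = 180.34 cm.
LBM = 161.8182 × (1 − 0.2) = 129.4545 kg. Katch-McArdle: BMR = 370 + 21.6 × 129.4545 = 3166.2182 kcal/day.
TEE = 3166.2182 × 1.2 = 3799.4618 kcal/day.
Protein energy = 30% × 3799.4618 = 1139.8385 kcal.
Protein = 1139.8385 ÷ 4 kcal/g = 284.9596 g.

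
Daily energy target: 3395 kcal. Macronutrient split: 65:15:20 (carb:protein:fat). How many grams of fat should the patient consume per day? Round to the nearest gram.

75 g/day

Fat energy = 20% × 3395 = 679 kcal.
At 9 kcal/g: 679 ÷ 9 = 75.4444 g.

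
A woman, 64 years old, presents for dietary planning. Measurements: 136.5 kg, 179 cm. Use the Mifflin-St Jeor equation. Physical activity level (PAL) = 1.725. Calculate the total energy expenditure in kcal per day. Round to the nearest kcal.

3455 kcal per day

Mifflin-St Jeor (female): BMR = 10(136.5) + 6.25(179) − 5(64) − 161 = 1365 + 1118.75 − 320 − 161 = 2002.75 kcal/day.
TEE = BMR × activity factor = 2002.75 × 1.725 = 3454.7438 kcal/day.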